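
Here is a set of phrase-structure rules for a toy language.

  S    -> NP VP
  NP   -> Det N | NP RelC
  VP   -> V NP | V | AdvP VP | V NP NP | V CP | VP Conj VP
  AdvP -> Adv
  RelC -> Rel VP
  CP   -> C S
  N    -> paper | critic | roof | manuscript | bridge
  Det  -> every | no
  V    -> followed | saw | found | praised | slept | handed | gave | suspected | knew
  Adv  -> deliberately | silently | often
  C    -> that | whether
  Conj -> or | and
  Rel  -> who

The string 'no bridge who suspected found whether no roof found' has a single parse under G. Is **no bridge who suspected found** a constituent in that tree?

[S [NP [NP [Det no] [N bridge]] [RelC [Rel who] [VP [V suspected]]]] [VP [V found] [CP [C whether] [S [NP [Det no] [N roof]] [VP [V found]]]]]]
The smallest constituent containing 'no bridge who suspected found' is the S spanning 'no bridge who suspected found whether no roof found'; no single node in the tree dominates exactly the given words.

No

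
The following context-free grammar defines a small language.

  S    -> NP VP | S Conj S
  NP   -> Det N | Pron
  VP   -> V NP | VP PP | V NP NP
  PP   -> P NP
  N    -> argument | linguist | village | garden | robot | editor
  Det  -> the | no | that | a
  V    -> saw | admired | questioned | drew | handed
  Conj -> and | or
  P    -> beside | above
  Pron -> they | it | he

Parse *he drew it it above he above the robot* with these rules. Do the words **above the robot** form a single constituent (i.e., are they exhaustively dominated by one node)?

Yes

[S [NP [Pron he]] [VP [VP [VP [V drew] [NP [Pron it]] [NP [Pron it]]] [PP [P above] [NP [Pron he]]]] [PP [P above] [NP [Det the] [N robot]]]]]
The words 'above the robot' are exhaustively dominated by a single PP node (built by PP → P NP), so they form a constituent.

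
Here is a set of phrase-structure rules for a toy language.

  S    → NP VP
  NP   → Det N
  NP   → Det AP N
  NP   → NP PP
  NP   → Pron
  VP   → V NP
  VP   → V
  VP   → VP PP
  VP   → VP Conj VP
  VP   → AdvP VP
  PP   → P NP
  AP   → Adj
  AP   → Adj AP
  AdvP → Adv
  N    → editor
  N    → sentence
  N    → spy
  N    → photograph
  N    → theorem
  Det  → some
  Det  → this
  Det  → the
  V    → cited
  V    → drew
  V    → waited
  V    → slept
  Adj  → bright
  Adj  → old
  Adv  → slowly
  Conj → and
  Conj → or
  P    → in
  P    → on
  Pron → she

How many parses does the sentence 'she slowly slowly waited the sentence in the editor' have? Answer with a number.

Two of the 4 distinct bracketings:
[S [NP [Pron she]] [VP [VP [AdvP [Adv slowly]] [VP [AdvP [Adv slowly]] [VP [V waited] [NP [Det the] [N sentence]]]]] [PP [P in] [NP [Det the] [N editor]]]]]
[S [NP [Pron she]] [VP [AdvP [Adv slowly]] [VP [VP [AdvP [Adv slowly]] [VP [V waited] [NP [Det the] [N sentence]]]] [PP [P in] [NP [Det the] [N editor]]]]]]
The trees differ in how a recursive rule is bracketed over the same span.

4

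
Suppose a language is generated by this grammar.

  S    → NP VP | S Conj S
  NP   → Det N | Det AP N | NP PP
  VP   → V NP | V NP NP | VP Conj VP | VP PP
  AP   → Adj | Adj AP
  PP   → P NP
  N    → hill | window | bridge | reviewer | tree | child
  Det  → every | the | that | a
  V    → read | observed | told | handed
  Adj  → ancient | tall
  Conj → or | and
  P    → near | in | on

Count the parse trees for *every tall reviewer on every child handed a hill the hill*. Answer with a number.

1

[S [NP [NP [Det every] [AP [Adj tall]] [N reviewer]] [PP [P on] [NP [Det every] [N child]]]] [VP [V handed] [NP [Det a] [N hill]] [NP [Det the] [N hill]]]]
No rule offers an alternative attachment or grouping for any span, so this is the only derivation.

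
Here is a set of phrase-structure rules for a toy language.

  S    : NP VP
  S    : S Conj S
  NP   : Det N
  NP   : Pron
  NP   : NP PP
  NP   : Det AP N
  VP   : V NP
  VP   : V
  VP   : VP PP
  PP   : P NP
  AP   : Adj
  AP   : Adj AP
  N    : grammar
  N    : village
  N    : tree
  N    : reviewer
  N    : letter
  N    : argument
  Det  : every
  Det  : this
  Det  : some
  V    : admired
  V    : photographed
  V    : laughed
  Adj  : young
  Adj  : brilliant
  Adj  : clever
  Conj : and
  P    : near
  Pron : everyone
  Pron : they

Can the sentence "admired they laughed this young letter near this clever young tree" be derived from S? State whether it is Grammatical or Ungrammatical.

Ungrammatical

For S → NP VP, no prefix of the string parses as an NP. The alternative S rule S → S Conj S likewise has no satisfying split.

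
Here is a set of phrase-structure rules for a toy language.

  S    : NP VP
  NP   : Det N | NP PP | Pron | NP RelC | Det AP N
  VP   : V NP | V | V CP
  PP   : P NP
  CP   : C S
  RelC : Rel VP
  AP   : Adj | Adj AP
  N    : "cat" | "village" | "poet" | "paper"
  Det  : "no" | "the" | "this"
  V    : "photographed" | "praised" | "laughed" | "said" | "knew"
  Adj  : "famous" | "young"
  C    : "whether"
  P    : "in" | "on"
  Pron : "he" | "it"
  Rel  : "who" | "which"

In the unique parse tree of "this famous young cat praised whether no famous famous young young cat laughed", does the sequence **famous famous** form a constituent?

No

[S [NP [Det this] [AP [Adj famous] [AP [Adj young]]] [N cat]] [VP [V praised] [CP [C whether] [S [NP [Det no] [AP [Adj famous] [AP [Adj famous] [AP [Adj young] [AP [Adj young]]]]] [N cat]] [VP [V laughed]]]]]]
The smallest constituent containing 'famous famous' is the AP spanning 'famous famous young young'; no single node in the tree dominates exactly the given words.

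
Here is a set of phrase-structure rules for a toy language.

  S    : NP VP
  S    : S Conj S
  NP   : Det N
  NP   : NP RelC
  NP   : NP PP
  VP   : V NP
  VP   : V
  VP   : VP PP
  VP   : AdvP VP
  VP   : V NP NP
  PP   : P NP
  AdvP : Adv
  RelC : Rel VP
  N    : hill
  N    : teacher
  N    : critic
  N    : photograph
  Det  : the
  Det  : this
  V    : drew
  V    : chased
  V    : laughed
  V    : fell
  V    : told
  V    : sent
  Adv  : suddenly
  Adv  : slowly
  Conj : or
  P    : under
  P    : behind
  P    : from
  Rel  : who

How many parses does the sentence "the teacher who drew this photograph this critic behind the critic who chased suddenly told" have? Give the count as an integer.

7

Two of the 7 distinct bracketings:
[S [NP [NP [Det the] [N teacher]] [RelC [Rel who] [VP [VP [V drew] [NP [Det this] [N photograph]] [NP [Det this] [N critic]]] [PP [P behind] [NP [NP [Det the] [N critic]] [RelC [Rel who] [VP [V chased]]]]]]]] [VP [AdvP [Adv suddenly]] [VP [V told]]]]
[S [NP [NP [Det the] [N teacher]] [RelC [Rel who] [VP [V drew] [NP [Det this] [N photograph]] [NP [NP [NP [Det this] [N critic]] [PP [P behind] [NP [Det the] [N critic]]]] [RelC [Rel who] [VP [V chased]]]]]]] [VP [AdvP [Adv suddenly]] [VP [V told]]]]
The difference turns on whether NP → NP PP is used at the relevant span, versus an alternative expansion of NP.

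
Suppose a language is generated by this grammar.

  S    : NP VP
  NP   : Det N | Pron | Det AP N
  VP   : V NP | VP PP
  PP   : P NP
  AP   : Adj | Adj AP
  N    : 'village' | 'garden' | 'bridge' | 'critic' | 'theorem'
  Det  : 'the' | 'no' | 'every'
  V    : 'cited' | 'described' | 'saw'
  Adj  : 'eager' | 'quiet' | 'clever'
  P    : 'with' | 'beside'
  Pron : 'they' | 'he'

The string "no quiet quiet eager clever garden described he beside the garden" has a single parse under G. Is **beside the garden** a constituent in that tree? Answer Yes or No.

Yes

[S [NP [Det no] [AP [Adj quiet] [AP [Adj quiet] [AP [Adj eager] [AP [Adj clever]]]]] [N garden]] [VP [VP [V described] [NP [Pron he]]] [PP [P beside] [NP [Det the] [N garden]]]]]
The words 'beside the garden' are exhaustively dominated by a single PP node (built by PP → P NP), so they form a constituent.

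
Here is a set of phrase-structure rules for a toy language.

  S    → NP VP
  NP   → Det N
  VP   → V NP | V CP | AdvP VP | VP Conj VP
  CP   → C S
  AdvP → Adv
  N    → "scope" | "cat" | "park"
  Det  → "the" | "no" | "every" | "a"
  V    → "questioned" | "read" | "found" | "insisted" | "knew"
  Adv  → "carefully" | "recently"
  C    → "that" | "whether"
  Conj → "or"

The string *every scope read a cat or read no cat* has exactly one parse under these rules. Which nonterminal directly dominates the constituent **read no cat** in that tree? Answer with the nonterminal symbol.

VP

S
  NP
    Det: every
    N: scope
  VP
    VP
      V: read
      NP
        Det: a
        N: cat
    Conj: or
    VP
      V: read
      NP
        Det: no
        N: cat
The span 'read no cat' is the VP node built by VP → V NP.
Its mother is the VP built by VP → VP Conj VP.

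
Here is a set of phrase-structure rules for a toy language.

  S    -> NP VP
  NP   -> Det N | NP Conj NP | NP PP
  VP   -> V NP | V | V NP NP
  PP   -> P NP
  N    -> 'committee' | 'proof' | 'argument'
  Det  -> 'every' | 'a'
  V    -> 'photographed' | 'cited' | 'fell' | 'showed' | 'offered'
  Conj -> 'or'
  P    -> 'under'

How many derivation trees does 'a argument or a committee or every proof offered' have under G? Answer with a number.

2

The two bracketings:
[S [NP [NP [Det a] [N argument]] [Conj or] [NP [NP [Det a] [N committee]] [Conj or] [NP [Det every] [N proof]]]] [VP [V offered]]]
[S [NP [NP [NP [Det a] [N argument]] [Conj or] [NP [Det a] [N committee]]] [Conj or] [NP [Det every] [N proof]]] [VP [V offered]]]
The trees differ in how a recursive rule is bracketed over the same span.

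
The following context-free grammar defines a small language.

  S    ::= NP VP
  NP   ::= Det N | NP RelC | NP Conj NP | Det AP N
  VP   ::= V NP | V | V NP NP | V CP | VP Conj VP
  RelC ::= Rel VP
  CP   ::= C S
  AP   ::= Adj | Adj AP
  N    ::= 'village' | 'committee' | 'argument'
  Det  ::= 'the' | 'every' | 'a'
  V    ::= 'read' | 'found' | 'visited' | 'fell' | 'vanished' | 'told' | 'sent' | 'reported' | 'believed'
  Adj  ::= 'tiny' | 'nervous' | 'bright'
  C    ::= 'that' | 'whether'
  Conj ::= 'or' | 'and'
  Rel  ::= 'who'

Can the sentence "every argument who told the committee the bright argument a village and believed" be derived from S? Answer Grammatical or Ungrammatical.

For S → NP VP, every NP-prefix leaves a non-VP remainder: after 'every argument' the remainder is not a VP; after 'every argument who told' the remainder is not a VP; after 'every argument who told the committee' the remainder is not a VP (and 1 more).

Ungrammatical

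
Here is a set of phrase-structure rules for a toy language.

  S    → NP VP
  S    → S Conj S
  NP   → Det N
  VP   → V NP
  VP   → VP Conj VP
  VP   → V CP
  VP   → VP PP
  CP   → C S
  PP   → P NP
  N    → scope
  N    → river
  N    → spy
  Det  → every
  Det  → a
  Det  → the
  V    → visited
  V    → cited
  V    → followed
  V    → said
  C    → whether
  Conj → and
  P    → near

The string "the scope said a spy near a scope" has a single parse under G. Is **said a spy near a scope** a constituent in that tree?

[S [NP [Det the] [N scope]] [VP [VP [V said] [NP [Det a] [N spy]]] [PP [P near] [NP [Det a] [N scope]]]]]
The words 'said a spy near a scope' are exhaustively dominated by a single VP node (built by VP → VP PP), so they form a constituent.

Yes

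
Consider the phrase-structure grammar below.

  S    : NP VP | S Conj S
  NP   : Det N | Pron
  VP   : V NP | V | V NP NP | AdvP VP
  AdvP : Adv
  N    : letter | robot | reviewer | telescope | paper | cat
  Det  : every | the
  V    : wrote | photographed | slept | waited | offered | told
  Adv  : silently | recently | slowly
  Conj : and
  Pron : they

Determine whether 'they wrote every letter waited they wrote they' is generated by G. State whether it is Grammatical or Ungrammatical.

Ungrammatical

For S → NP VP, the only prefix that parses as NP is 'they', but the remainder 'wrote every letter waited they wrote they' is not a VP under these rules. The alternative S rule S → S Conj S likewise has no satisfying split.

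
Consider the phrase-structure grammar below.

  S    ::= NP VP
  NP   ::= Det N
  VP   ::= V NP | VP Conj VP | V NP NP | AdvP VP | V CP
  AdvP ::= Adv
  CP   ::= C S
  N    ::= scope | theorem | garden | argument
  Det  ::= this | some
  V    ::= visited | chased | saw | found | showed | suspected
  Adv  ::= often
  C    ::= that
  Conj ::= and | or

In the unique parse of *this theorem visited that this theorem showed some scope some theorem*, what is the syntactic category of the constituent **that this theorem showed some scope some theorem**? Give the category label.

CP

S
  NP
    Det: this
    N: theorem
  VP
    V: visited
    CP
      C: that
      S
        NP
          Det: this
          N: theorem
        VP
          V: showed
          NP
            Det: some
            N: scope
          NP
            Det: some
            N: theorem
The span 'that this theorem showed some scope some theorem' is the CP node built by CP → C S.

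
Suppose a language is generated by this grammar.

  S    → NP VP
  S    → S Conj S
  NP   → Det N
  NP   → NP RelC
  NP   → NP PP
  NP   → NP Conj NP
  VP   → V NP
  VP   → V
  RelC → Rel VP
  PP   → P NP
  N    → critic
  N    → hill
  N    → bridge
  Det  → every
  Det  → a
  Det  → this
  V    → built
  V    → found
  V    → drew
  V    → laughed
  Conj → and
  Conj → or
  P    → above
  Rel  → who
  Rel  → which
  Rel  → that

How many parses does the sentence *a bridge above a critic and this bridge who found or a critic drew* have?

9

Two of the 9 distinct bracketings:
[S [NP [NP [Det a] [N bridge]] [PP [P above] [NP [NP [Det a] [N critic]] [Conj and] [NP [NP [NP [Det this] [N bridge]] [RelC [Rel who] [VP [V found]]]] [Conj or] [NP [Det a] [N critic]]]]]] [VP [V drew]]]
[S [NP [NP [Det a] [N bridge]] [PP [P above] [NP [NP [NP [NP [Det a] [N critic]] [Conj and] [NP [Det this] [N bridge]]] [RelC [Rel who] [VP [V found]]]] [Conj or] [NP [Det a] [N critic]]]]] [VP [V drew]]]
The trees differ in how a recursive rule is bracketed over the same span.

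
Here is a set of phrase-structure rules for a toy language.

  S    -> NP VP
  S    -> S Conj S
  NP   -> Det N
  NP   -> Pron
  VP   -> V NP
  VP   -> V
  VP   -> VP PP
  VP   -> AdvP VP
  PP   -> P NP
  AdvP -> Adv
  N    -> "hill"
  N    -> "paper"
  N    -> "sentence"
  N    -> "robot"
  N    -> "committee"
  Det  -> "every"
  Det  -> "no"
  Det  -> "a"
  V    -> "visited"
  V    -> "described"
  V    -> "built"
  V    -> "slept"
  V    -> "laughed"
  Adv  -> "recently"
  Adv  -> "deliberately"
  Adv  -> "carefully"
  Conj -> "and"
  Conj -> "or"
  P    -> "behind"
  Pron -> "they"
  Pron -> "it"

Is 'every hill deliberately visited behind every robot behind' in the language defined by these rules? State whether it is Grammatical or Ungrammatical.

Ungrammatical

For S → NP VP, the only prefix that parses as NP is 'every hill', but the remainder 'deliberately visited behind every robot behind' is not a VP under these rules. The alternative S rule S → S Conj S likewise has no satisfying split.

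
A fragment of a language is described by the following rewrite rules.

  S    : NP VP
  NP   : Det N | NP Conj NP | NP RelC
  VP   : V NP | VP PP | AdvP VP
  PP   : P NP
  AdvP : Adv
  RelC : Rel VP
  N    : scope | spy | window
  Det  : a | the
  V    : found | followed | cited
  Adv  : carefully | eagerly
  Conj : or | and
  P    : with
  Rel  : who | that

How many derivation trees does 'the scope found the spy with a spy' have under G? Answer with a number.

1

[S [NP [Det the] [N scope]] [VP [VP [V found] [NP [Det the] [N spy]]] [PP [P with] [NP [Det a] [N spy]]]]]
No rule offers an alternative attachment or grouping for any span, so this is the only derivation.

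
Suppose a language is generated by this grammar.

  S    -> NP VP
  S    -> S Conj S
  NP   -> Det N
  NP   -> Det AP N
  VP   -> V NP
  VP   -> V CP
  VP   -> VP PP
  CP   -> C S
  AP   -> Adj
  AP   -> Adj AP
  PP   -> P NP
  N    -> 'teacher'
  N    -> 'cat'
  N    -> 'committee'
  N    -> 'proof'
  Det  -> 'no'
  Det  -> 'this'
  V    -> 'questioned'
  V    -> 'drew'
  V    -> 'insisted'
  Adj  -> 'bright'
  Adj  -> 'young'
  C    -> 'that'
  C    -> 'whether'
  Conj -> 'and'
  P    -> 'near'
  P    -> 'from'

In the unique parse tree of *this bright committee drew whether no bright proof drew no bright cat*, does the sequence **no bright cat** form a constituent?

[S [NP [Det this] [AP [Adj bright]] [N committee]] [VP [V drew] [CP [C whether] [S [NP [Det no] [AP [Adj bright]] [N proof]] [VP [V drew] [NP [Det no] [AP [Adj bright]] [N cat]]]]]]]
The words 'no bright cat' are exhaustively dominated by a single NP node (built by NP → Det AP N), so they form a constituent.

Yes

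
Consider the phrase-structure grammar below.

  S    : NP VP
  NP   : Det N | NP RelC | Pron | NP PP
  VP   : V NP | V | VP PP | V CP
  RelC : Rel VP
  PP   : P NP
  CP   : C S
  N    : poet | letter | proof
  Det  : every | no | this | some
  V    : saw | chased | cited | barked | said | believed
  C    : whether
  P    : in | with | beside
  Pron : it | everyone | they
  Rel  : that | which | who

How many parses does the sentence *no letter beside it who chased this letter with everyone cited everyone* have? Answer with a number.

7

Two of the 7 distinct bracketings:
[S [NP [NP [NP [Det no] [N letter]] [PP [P beside] [NP [Pron it]]]] [RelC [Rel who] [VP [V chased] [NP [NP [Det this] [N letter]] [PP [P with] [NP [Pron everyone]]]]]]] [VP [V cited] [NP [Pron everyone]]]]
[S [NP [NP [NP [Det no] [N letter]] [PP [P beside] [NP [Pron it]]]] [RelC [Rel who] [VP [VP [V chased] [NP [Det this] [N letter]]] [PP [P with] [NP [Pron everyone]]]]]] [VP [V cited] [NP [Pron everyone]]]]
The difference turns on whether VP → VP PP is used at the relevant span, versus an alternative expansion of VP.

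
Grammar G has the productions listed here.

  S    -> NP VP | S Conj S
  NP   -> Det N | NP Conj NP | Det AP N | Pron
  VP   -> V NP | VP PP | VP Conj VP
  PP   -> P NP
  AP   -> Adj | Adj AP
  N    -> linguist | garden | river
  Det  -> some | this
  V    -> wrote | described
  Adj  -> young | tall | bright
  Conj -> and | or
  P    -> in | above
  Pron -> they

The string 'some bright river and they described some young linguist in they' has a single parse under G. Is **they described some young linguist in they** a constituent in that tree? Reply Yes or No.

[S [NP [NP [Det some] [AP [Adj bright]] [N river]] [Conj and] [NP [Pron they]]] [VP [VP [V described] [NP [Det some] [AP [Adj young]] [N linguist]]] [PP [P in] [NP [Pron they]]]]]
The smallest constituent containing 'they described some young linguist in they' is the S spanning 'some bright river and they described some young linguist in they'; no single node in the tree dominates exactly the given words.

No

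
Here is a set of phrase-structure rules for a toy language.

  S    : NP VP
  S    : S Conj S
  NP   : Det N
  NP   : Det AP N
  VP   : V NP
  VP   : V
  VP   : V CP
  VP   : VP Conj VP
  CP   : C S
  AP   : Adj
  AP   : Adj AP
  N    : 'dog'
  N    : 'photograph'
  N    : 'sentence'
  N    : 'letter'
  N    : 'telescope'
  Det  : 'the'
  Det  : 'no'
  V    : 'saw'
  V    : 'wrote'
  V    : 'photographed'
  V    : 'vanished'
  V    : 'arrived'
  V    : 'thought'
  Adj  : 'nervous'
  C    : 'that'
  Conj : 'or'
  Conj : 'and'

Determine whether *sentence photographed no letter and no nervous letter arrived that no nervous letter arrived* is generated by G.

Ungrammatical

For S → NP VP, no prefix of the string parses as an NP. The alternative S rule S → S Conj S likewise has no satisfying split.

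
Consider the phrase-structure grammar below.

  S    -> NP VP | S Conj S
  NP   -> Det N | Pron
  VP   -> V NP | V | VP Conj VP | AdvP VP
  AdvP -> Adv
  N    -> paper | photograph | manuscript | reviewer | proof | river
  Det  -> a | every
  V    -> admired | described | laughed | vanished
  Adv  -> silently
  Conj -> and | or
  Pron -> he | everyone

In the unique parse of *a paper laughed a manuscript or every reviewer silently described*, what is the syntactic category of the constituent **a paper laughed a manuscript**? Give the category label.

S

[S [S [NP [Det a] [N paper]] [VP [V laughed] [NP [Det a] [N manuscript]]]] [Conj or] [S [NP [Det every] [N reviewer]] [VP [AdvP [Adv silently]] [VP [V described]]]]]
The span 'a paper laughed a manuscript' is the S node built by S → NP VP.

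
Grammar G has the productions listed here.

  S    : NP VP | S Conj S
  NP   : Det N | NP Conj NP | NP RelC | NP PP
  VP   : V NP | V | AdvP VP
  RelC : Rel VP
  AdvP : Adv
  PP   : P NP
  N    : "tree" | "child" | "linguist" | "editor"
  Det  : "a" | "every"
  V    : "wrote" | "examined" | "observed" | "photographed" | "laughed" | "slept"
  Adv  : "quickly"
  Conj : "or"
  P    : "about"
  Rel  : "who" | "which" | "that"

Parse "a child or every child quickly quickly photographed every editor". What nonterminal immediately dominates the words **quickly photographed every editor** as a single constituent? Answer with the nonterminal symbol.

VP

[S [NP [NP [Det a] [N child]] [Conj or] [NP [Det every] [N child]]] [VP [AdvP [Adv quickly]] [VP [AdvP [Adv quickly]] [VP [V photographed] [NP [Det every] [N editor]]]]]]
The span 'quickly photographed every editor' is the VP node built by VP → AdvP VP.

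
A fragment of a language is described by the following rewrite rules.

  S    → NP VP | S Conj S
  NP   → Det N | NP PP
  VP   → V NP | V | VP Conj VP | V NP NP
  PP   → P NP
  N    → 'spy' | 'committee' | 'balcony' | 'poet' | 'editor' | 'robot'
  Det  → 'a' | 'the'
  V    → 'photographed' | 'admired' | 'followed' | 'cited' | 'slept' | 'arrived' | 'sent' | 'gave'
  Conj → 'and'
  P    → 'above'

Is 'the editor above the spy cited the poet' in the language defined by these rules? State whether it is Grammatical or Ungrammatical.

Grammatical

S
  NP
    NP
      Det: the
      N: editor
    PP
      P: above
      NP
        Det: the
        N: spy
  VP
    V: cited
    NP
      Det: the
      N: poet
Each bracket corresponds to one application of a listed rule, so the string is derivable from S.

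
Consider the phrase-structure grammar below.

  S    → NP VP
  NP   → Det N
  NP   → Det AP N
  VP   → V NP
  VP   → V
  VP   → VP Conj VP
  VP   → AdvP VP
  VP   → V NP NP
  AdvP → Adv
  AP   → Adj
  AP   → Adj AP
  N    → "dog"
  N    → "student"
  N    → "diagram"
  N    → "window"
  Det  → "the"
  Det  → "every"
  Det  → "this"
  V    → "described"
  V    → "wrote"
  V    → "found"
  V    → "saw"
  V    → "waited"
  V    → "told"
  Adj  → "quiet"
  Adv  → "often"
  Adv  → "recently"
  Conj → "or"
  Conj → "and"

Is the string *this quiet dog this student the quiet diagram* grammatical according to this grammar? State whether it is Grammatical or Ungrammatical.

Ungrammatical

For S → NP VP, the only prefix that parses as NP is 'this quiet dog', but the remainder 'this student the quiet diagram' is not a VP under these rules.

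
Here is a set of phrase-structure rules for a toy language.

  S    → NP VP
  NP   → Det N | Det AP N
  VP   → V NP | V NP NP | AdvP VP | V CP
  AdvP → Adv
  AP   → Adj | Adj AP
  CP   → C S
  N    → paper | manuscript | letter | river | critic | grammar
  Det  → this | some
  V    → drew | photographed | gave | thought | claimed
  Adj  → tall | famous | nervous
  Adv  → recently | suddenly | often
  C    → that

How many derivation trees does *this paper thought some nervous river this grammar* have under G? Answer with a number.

[S [NP [Det this] [N paper]] [VP [V thought] [NP [Det some] [AP [Adj nervous]] [N river]] [NP [Det this] [N grammar]]]]
No rule offers an alternative attachment or grouping for any span, so this is the only derivation.

1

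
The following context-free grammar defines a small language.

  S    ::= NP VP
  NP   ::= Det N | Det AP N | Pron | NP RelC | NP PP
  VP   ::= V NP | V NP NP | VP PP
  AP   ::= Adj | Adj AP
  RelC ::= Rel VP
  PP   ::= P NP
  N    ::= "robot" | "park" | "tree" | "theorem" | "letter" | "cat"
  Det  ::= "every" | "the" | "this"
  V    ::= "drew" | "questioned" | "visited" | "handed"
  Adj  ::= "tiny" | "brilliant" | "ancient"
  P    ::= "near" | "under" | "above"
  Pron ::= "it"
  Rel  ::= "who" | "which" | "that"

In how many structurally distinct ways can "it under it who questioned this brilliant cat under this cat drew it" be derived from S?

Two of the 7 distinct bracketings:
[S [NP [NP [NP [Pron it]] [PP [P under] [NP [Pron it]]]] [RelC [Rel who] [VP [V questioned] [NP [NP [Det this] [AP [Adj brilliant]] [N cat]] [PP [P under] [NP [Det this] [N cat]]]]]]] [VP [V drew] [NP [Pron it]]]]
[S [NP [NP [NP [Pron it]] [PP [P under] [NP [Pron it]]]] [RelC [Rel who] [VP [VP [V questioned] [NP [Det this] [AP [Adj brilliant]] [N cat]]] [PP [P under] [NP [Det this] [N cat]]]]]] [VP [V drew] [NP [Pron it]]]]
The difference turns on whether VP → VP PP is used at the relevant span, versus an alternative expansion of VP.

7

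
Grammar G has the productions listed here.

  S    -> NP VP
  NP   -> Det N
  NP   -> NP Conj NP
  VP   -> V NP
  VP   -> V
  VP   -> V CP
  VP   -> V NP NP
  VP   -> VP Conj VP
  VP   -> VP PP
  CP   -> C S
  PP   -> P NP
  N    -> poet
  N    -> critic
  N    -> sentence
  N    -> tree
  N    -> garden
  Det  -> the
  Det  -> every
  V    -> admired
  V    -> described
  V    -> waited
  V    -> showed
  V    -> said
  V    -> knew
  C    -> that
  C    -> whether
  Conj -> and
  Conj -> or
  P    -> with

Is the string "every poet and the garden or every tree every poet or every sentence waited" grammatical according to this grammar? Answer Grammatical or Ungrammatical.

For S → NP VP, every NP-prefix leaves a non-VP remainder: after 'every poet' the remainder is not a VP; after 'every poet and the garden' the remainder is not a VP; after 'every poet and the garden or every tree' the remainder is not a VP.

Ungrammatical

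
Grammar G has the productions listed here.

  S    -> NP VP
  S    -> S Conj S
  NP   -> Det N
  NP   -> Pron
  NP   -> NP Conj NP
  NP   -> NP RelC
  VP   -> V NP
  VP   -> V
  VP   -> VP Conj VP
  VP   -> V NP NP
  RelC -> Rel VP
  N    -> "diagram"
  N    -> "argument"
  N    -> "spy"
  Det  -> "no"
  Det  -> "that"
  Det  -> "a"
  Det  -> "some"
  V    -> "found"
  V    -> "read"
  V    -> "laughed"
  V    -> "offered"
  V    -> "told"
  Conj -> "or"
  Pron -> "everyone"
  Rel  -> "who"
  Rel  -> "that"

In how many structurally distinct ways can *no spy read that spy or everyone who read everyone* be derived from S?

Two of the 4 distinct bracketings:
[S [NP [Det no] [N spy]] [VP [V read] [NP [NP [Det that] [N spy]] [Conj or] [NP [NP [Pron everyone]] [RelC [Rel who] [VP [V read] [NP [Pron everyone]]]]]]]]
[S [NP [Det no] [N spy]] [VP [V read] [NP [NP [NP [Det that] [N spy]] [Conj or] [NP [Pron everyone]]] [RelC [Rel who] [VP [V read] [NP [Pron everyone]]]]]]]
The trees differ in how a recursive rule is bracketed over the same span.

4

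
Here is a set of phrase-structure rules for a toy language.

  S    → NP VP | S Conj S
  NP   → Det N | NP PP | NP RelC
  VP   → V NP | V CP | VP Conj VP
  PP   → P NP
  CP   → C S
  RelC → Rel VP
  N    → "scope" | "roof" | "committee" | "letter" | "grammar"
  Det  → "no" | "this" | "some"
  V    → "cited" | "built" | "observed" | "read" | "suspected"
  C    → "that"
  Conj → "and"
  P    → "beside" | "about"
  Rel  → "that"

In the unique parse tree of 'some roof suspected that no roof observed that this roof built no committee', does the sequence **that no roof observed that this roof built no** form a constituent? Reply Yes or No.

No

[S [NP [Det some] [N roof]] [VP [V suspected] [CP [C that] [S [NP [Det no] [N roof]] [VP [V observed] [CP [C that] [S [NP [Det this] [N roof]] [VP [V built] [NP [Det no] [N committee]]]]]]]]]]
The smallest constituent containing 'that no roof observed that this roof built no' is the CP spanning 'that no roof observed that this roof built no committee'; no single node in the tree dominates exactly the given words.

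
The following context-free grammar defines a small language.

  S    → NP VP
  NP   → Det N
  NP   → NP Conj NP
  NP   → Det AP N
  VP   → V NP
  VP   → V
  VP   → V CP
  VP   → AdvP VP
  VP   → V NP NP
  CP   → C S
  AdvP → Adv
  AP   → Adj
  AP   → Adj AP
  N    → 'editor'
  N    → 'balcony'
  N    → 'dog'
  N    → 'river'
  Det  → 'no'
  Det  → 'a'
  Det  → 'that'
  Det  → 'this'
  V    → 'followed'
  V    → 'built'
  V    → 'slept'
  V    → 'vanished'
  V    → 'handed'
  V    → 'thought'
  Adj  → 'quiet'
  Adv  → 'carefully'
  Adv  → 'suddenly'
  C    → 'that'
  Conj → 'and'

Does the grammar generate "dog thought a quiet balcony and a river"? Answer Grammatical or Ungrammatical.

For S → NP VP, no prefix of the string parses as an NP.

Ungrammatical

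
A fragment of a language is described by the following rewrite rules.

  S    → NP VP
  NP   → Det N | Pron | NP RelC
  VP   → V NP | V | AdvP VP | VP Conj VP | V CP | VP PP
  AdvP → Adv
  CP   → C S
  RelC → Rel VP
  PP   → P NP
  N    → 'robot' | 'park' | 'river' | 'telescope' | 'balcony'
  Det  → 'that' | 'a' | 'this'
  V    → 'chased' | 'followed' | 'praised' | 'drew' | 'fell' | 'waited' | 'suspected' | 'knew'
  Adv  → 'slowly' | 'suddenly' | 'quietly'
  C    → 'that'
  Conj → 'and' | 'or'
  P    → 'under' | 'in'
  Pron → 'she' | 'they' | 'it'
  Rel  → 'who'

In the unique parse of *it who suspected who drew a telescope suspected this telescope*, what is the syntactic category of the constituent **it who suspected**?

NP

S
  NP
    NP
      NP
        Pron: it
      RelC
        Rel: who
        VP
          V: suspected
    RelC
      Rel: who
      VP
        V: drew
        NP
          Det: a
          N: telescope
  VP
    V: suspected
    NP
      Det: this
      N: telescope
The span 'it who suspected' is the NP node built by NP → NP RelC.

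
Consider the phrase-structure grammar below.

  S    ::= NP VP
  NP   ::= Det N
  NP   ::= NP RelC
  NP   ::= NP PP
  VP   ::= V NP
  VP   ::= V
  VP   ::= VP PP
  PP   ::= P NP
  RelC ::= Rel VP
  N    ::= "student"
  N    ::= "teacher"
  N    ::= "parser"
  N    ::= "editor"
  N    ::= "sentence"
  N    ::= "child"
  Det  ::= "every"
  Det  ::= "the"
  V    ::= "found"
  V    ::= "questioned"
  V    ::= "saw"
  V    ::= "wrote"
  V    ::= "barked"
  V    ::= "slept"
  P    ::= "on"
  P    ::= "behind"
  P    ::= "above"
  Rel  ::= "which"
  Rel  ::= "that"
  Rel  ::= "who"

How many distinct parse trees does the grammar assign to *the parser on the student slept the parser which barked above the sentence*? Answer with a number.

Two of the 3 distinct bracketings:
[S [NP [NP [Det the] [N parser]] [PP [P on] [NP [Det the] [N student]]]] [VP [V slept] [NP [NP [Det the] [N parser]] [RelC [Rel which] [VP [VP [V barked]] [PP [P above] [NP [Det the] [N sentence]]]]]]]]
[S [NP [NP [Det the] [N parser]] [PP [P on] [NP [Det the] [N student]]]] [VP [V slept] [NP [NP [NP [Det the] [N parser]] [RelC [Rel which] [VP [V barked]]]] [PP [P above] [NP [Det the] [N sentence]]]]]]
The difference turns on whether VP → VP PP is used at the relevant span, versus an alternative expansion of VP.

3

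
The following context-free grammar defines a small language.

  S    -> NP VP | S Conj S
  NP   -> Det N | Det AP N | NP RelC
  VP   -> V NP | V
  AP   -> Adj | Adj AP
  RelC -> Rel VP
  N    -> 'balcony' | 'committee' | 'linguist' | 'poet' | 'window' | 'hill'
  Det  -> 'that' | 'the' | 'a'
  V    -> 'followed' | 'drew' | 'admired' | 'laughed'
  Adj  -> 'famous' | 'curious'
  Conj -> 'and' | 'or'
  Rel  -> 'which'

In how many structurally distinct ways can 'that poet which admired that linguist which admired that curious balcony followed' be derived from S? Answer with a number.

The two bracketings:
[S [NP [NP [Det that] [N poet]] [RelC [Rel which] [VP [V admired] [NP [NP [Det that] [N linguist]] [RelC [Rel which] [VP [V admired] [NP [Det that] [AP [Adj curious]] [N balcony]]]]]]]] [VP [V followed]]]
[S [NP [NP [NP [Det that] [N poet]] [RelC [Rel which] [VP [V admired] [NP [Det that] [N linguist]]]]] [RelC [Rel which] [VP [V admired] [NP [Det that] [AP [Adj curious]] [N balcony]]]]] [VP [V followed]]]
The trees differ in how a recursive rule is bracketed over the same span.

2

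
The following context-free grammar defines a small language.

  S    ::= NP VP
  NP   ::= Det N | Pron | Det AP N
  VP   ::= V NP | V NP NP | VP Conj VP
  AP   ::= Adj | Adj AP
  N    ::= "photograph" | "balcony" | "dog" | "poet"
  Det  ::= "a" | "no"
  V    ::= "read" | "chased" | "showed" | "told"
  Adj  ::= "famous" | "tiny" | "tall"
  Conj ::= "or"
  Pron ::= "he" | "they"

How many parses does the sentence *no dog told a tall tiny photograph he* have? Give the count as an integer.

[S [NP [Det no] [N dog]] [VP [V told] [NP [Det a] [AP [Adj tall] [AP [Adj tiny]]] [N photograph]] [NP [Pron he]]]]
No rule offers an alternative attachment or grouping for any span, so this is the only derivation.

1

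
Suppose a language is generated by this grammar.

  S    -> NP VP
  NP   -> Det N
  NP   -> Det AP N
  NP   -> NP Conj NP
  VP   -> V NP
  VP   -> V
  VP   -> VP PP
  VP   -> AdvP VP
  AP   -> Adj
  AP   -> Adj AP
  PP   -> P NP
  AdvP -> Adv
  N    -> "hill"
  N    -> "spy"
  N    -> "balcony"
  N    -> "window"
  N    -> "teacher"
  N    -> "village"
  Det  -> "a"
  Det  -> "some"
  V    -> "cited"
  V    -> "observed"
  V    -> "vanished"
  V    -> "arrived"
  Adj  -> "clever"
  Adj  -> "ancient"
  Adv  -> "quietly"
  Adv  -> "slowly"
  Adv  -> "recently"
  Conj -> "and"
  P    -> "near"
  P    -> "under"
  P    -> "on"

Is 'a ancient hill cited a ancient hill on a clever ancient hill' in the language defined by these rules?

S
  NP
    Det: a
    AP
      Adj: ancient
    N: hill
  VP
    VP
      V: cited
      NP
        Det: a
        AP
          Adj: ancient
        N: hill
    PP
      P: on
      NP
        Det: a
        AP
          Adj: clever
          AP
            Adj: ancient
        N: hill
Every word is introduced by a lexical rule and the phrasal rules combine the resulting categories into a single S.

Grammatical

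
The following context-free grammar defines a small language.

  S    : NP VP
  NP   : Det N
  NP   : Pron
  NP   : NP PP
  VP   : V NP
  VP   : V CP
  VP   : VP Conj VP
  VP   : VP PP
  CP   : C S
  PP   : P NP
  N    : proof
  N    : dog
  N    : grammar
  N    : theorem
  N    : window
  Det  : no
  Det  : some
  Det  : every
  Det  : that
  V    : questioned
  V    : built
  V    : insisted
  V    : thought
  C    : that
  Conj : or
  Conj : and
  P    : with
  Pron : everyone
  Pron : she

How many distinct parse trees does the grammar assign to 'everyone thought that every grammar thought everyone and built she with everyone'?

Two of the 7 distinct bracketings:
[S [NP [Pron everyone]] [VP [V thought] [CP [C that] [S [NP [Det every] [N grammar]] [VP [VP [V thought] [NP [Pron everyone]]] [Conj and] [VP [V built] [NP [NP [Pron she]] [PP [P with] [NP [Pron everyone]]]]]]]]]]
[S [NP [Pron everyone]] [VP [V thought] [CP [C that] [S [NP [Det every] [N grammar]] [VP [VP [V thought] [NP [Pron everyone]]] [Conj and] [VP [VP [V built] [NP [Pron she]]] [PP [P with] [NP [Pron everyone]]]]]]]]]
The difference turns on whether NP → NP PP is used at the relevant span, versus an alternative expansion of NP.

7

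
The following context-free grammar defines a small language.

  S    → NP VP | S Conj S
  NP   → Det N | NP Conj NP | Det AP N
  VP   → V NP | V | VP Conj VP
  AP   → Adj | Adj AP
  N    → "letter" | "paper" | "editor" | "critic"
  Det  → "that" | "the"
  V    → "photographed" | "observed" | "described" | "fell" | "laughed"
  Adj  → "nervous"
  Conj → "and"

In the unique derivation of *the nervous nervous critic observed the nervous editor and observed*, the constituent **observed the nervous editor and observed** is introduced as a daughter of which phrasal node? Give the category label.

S

[S [NP [Det the] [AP [Adj nervous] [AP [Adj nervous]]] [N critic]] [VP [VP [V observed] [NP [Det the] [AP [Adj nervous]] [N editor]]] [Conj and] [VP [V observed]]]]
The span 'observed the nervous editor and observed' is the VP node built by VP → VP Conj VP.
Its mother is the S built by S → NP VP.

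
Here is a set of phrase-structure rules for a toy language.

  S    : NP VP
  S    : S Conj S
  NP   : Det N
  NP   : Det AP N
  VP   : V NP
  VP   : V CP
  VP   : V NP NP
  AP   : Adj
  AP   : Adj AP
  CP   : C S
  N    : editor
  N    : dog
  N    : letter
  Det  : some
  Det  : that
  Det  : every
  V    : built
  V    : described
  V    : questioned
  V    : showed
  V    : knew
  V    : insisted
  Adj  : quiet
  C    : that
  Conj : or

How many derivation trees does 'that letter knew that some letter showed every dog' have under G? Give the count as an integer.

1

[S [NP [Det that] [N letter]] [VP [V knew] [CP [C that] [S [NP [Det some] [N letter]] [VP [V showed] [NP [Det every] [N dog]]]]]]]
No rule offers an alternative attachment or grouping for any span, so this is the only derivation.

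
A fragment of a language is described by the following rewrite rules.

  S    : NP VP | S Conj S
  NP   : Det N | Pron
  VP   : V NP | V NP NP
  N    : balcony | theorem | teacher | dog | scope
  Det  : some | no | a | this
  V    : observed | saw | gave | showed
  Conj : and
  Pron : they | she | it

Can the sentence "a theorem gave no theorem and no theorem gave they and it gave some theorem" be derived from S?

S
  S
    NP
      Det: a
      N: theorem
    VP
      V: gave
      NP
        Det: no
        N: theorem
  Conj: and
  S
    S
      NP
        Det: no
        N: theorem
      VP
        V: gave
        NP
          Pron: they
    Conj: and
    S
      NP
        Pron: it
      VP
        V: gave
        NP
          Det: some
          N: theorem
Each bracket corresponds to one application of a listed rule, so the string is derivable from S.

Grammatical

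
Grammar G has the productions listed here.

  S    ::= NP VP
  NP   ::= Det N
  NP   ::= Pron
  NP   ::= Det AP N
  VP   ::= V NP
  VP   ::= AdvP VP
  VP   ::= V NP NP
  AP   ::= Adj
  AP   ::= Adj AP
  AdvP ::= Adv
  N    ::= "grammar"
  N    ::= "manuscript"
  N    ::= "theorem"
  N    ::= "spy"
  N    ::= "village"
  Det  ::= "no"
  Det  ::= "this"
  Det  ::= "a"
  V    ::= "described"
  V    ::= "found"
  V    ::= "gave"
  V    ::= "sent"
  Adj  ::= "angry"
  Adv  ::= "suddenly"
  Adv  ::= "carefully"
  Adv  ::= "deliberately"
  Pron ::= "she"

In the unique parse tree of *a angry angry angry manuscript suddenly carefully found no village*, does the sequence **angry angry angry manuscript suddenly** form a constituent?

[S [NP [Det a] [AP [Adj angry] [AP [Adj angry] [AP [Adj angry]]]] [N manuscript]] [VP [AdvP [Adv suddenly]] [VP [AdvP [Adv carefully]] [VP [V found] [NP [Det no] [N village]]]]]]
The smallest constituent containing 'angry angry angry manuscript suddenly' is the S spanning 'a angry angry angry manuscript suddenly carefully found no village'; no single node in the tree dominates exactly the given words.

No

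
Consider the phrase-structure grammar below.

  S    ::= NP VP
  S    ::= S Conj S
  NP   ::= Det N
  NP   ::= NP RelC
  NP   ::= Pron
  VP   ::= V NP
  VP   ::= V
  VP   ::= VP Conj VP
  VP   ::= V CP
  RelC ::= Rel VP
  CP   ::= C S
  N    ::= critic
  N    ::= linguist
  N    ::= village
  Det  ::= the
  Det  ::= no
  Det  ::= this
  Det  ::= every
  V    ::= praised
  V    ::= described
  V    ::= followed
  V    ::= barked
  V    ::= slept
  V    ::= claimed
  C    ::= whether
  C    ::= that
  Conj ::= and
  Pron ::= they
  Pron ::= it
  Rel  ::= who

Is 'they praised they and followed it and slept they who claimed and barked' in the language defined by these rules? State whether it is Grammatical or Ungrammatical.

Grammatical

S
  NP
    Pron: they
  VP
    VP
      V: praised
      NP
        Pron: they
    Conj: and
    VP
      VP
        V: followed
        NP
          Pron: it
      Conj: and
      VP
        V: slept
        NP
          NP
            Pron: they
          RelC
            Rel: who
            VP
              VP
                V: claimed
              Conj: and
              VP
                V: barked
The bracketing above is licensed at every node by one of the given productions, with S at the root.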